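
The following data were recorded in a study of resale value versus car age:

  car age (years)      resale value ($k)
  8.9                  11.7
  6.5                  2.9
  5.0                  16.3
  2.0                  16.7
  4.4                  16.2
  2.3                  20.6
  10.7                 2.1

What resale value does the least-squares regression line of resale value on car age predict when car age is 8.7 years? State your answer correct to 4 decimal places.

n = 7, Σx = 39.8, Σy = 86.5, Σxy = 379.01, Σx² = 289.6
Sxx = Σx² − (Σx)²/n = 289.6 − 226.291429 = 63.308571
Sxy = Σxy − (Σx)(Σy)/n = 379.01 − 491.814286 = -112.804286
b = Sxy/Sxx = -112.804286/63.308571 = -1.781817
a = ȳ − b·x̄ = 12.357143 − (-1.781817)·5.685714 = 22.488045
ŷ(8.7) = a + b·8.7 = 22.488045 + (-1.781817)·8.7 = 6.986237

6.9862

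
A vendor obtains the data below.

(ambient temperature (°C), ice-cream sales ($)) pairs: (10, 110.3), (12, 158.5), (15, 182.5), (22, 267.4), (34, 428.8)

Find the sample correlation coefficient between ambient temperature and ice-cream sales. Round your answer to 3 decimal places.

n = 5, Σx = 93, Σy = 1147.5, Σxy = 26204.5, Σx² = 2109, Σy² = 325966.79
Sxx = Σx² − (Σx)²/n = 2109 − 1729.8 = 379.2
Sxy = Σxy − (Σx)(Σy)/n = 26204.5 − 21343.5 = 4861
Syy = Σy² − (Σy)²/n = 325966.79 − 263351.25 = 62615.54
r = Sxy/√(Sxx·Syy) = 4861/√(23743812.768) = 4861/4872.762334 = 0.997586

0.998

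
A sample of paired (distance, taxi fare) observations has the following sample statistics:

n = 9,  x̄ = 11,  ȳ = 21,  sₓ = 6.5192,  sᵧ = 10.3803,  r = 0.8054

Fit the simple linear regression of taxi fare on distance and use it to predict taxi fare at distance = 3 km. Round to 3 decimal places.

10.741

b = r · sᵧ/sₓ = 0.8054 · 10.3803/6.5192 = 1.282411
a = ȳ − b·x̄ = 21 − 1.282411·11 = 6.893479
ŷ(3) = a + b·3 = 6.893479 + 1.282411·3 = 10.740712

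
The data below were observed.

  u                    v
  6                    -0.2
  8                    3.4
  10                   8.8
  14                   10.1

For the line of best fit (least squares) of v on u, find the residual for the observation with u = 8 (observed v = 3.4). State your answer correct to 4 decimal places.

n = 4, Σx = 38, Σy = 22.1, Σxy = 255.4, Σx² = 396
Sxx = Σx² − (Σx)²/n = 396 − 361 = 35
Sxy = Σxy − (Σx)(Σy)/n = 255.4 − 209.95 = 45.45
b = Sxy/Sxx = 45.45/35 = 1.298571
a = ȳ − b·x̄ = 5.525 − 1.298571·9.5 = -6.811429
ŷ(8) = -6.811429 + 1.298571·8 = 3.577143
residual = y − ŷ = 3.4 − 3.577143 = -0.177143

-0.1771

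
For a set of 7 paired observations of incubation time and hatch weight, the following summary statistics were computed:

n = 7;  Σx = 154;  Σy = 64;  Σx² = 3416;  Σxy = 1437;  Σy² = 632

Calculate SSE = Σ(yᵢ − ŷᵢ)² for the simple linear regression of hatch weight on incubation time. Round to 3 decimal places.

Sxx = Σx² − (Σx)²/n = 3416 − 3388 = 28
Sxy = Σxy − (Σx)(Σy)/n = 1437 − 1408 = 29
Syy = Σy² − (Σy)²/n = 632 − 585.142857 = 46.857143
b = Sxy/Sxx = 29/28 = 1.035714
SSE = Syy − b·Sxy = 46.857143 − 1.035714·29 = 16.821429

16.821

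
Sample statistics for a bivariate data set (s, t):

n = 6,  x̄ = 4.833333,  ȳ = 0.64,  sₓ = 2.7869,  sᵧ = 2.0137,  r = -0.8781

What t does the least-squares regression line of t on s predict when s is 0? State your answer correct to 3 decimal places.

b = r · sᵧ/sₓ = -0.8781 · 2.0137/2.7869 = -0.634479
a = ȳ − b·x̄ = 0.64 − (-0.634479)·4.833333 = 3.706649
ŷ(0) = a + b·0 = 3.706649 + (-0.634479)·0 = 3.706649

3.707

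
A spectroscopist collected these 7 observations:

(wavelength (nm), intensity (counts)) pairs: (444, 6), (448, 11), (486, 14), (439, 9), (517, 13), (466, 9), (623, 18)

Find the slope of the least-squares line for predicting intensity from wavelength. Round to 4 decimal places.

0.0532

n = 7, Σx = 3423, Σy = 80, Σxy = 40476, Σx² = 1699331
Sxx = Σx² − (Σx)²/n = 1699331 − 1673847 = 25484
Sxy = Σxy − (Σx)(Σy)/n = 40476 − 39120 = 1356
b = Sxy/Sxx = 1356/25484 = 0.053210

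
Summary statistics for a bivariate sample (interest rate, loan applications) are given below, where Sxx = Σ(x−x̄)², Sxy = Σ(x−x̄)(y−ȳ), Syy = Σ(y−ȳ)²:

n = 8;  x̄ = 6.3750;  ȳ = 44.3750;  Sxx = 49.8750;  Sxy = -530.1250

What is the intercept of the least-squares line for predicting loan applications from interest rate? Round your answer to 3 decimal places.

b = Sxy/Sxx = -530.125/49.875 = -10.629073
a = ȳ − b·x̄ = 44.375 − (-10.629073)·6.375 = 112.135338

112.135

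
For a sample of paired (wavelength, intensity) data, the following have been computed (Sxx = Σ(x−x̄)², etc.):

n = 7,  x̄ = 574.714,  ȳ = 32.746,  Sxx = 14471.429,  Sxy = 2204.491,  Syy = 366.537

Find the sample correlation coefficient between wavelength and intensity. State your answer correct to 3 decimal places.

r = Sxy/√(Sxx·Syy) = 2204.491/√(5304314.171373) = 2204.491/2303.109674 = 0.957180

0.957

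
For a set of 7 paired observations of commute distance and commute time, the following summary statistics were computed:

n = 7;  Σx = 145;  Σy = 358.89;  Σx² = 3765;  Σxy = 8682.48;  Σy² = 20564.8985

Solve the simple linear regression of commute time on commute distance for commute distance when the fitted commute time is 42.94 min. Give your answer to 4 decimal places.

Sxx = Σx² − (Σx)²/n = 3765 − 3003.571429 = 761.428571
Sxy = Σxy − (Σx)(Σy)/n = 8682.48 − 7434.15 = 1248.33
b = Sxy/Sxx = 1248.33/761.428571 = 1.639458
a = ȳ − b·x̄ = 51.27 − 1.639458·20.714286 = 17.309803
Set a + b·x = 42.94: x = (42.94 − 17.309803) / 1.639458 = 15.633338

15.6333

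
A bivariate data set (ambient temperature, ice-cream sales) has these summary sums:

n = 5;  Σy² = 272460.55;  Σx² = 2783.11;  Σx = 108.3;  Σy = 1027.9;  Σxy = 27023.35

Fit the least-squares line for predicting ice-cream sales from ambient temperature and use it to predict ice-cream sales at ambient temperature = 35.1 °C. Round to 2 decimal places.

Sxx = Σx² − (Σx)²/n = 2783.11 − 2345.778 = 437.332
Sxy = Σxy − (Σx)(Σy)/n = 27023.35 − 22264.314 = 4759.036
b = Sxy/Sxx = 4759.036/437.332 = 10.881975
a = ȳ − b·x̄ = 205.58 − 10.881975·21.66 = -30.123584
ŷ(35.1) = a + b·35.1 = -30.123584 + 10.881975·35.1 = 351.833747

351.83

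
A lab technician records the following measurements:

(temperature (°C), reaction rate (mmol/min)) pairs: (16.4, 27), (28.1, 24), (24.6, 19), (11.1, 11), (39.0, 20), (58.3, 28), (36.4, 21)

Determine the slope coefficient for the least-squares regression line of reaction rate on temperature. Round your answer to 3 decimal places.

n = 7, Σx = 213.9, Σy = 150, Σxy = 4883.5, Σx² = 8031.79
Sxx = Σx² − (Σx)²/n = 8031.79 − 6536.172857 = 1495.617143
Sxy = Σxy − (Σx)(Σy)/n = 4883.5 − 4583.571429 = 299.928571
b = Sxy/Sxx = 299.928571/1495.617143 = 0.200538

0.201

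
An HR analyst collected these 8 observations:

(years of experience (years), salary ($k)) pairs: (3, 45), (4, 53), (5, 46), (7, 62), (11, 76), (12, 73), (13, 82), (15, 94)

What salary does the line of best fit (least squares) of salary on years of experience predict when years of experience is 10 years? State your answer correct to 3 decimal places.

n = 8, Σx = 70, Σy = 531, Σxy = 5199, Σx² = 758
Sxx = Σx² − (Σx)²/n = 758 − 612.5 = 145.5
Sxy = Σxy − (Σx)(Σy)/n = 5199 − 4646.25 = 552.75
b = Sxy/Sxx = 552.75/145.5 = 3.798969
a = ȳ − b·x̄ = 66.375 − 3.798969·8.75 = 33.134021
ŷ(10) = a + b·10 = 33.134021 + 3.798969·10 = 71.123711

71.124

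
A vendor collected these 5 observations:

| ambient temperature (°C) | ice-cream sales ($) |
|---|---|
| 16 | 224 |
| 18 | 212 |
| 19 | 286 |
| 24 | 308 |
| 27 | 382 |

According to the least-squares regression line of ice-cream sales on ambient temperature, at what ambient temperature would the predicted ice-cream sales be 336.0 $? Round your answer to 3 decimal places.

24.592

n = 5, Σx = 104, Σy = 1412, Σxy = 30540, Σx² = 2246
Sxx = Σx² − (Σx)²/n = 2246 − 2163.2 = 82.8
Sxy = Σxy − (Σx)(Σy)/n = 30540 − 29369.6 = 1170.4
b = Sxy/Sxx = 1170.4/82.8 = 14.135266
a = ȳ − b·x̄ = 282.4 − 14.135266·20.8 = -11.613527
Set a + b·x = 336.0: x = (336.0 − (-11.613527)) / 14.135266 = 24.591934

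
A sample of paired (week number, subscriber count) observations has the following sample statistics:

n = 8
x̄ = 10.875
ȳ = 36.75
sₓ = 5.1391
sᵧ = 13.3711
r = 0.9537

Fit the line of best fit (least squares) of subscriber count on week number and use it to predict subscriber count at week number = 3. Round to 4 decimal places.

17.2092

b = r · sᵧ/sₓ = 0.9537 · 13.3711/5.1391 = 2.481372
a = ȳ − b·x̄ = 36.75 − 2.481372·10.875 = 9.765081
ŷ(3) = a + b·3 = 9.765081 + 2.481372·3 = 17.209197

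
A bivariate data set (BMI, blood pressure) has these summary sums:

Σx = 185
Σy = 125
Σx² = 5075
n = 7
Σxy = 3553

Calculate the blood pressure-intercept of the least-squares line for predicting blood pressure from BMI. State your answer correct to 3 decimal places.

Sxx = Σx² − (Σx)²/n = 5075 − 4889.285714 = 185.714286
Sxy = Σxy − (Σx)(Σy)/n = 3553 − 3303.571429 = 249.428571
b = Sxy/Sxx = 249.428571/185.714286 = 1.343077
a = ȳ − b·x̄ = 17.857143 − 1.343077·26.428571 = -17.638462

-17.638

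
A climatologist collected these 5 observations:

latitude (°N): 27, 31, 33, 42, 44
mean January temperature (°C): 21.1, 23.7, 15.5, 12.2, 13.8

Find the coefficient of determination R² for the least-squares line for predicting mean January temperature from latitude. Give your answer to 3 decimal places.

n = 5, Σx = 177, Σy = 86.3, Σxy = 2935.5, Σx² = 6479, Σy² = 1586.43
Sxx = Σx² − (Σx)²/n = 6479 − 6265.8 = 213.2
Sxy = Σxy − (Σx)(Σy)/n = 2935.5 − 3055.02 = -119.52
Syy = Σy² − (Σy)²/n = 1586.43 − 1489.538 = 96.892
R² = Sxy²/(Sxx·Syy) = (-119.52)²/(213.2·96.892) = 0.691522

0.692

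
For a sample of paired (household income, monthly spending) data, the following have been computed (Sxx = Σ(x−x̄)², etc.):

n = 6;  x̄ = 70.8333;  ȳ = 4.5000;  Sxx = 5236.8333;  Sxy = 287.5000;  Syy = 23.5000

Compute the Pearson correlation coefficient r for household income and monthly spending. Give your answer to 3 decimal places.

0.820

r = Sxy/√(Sxx·Syy) = 287.5/√(123065.58255) = 287.5/350.807045 = 0.819539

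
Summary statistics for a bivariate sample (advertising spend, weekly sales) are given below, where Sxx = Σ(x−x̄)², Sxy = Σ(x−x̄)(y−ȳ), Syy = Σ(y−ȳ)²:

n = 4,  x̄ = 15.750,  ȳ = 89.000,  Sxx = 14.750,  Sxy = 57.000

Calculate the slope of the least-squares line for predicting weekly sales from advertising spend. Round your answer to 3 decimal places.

3.864

b = Sxy/Sxx = 57/14.75 = 3.864407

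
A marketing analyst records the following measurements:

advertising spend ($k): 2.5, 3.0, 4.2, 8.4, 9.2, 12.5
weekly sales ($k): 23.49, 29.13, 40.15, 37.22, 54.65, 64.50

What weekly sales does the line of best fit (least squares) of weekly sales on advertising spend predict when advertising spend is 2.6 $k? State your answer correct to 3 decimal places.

27.275

n = 6, Σx = 39.8, Σy = 249.14, Σxy = 1936.423, Σx² = 344.34
Sxx = Σx² − (Σx)²/n = 344.34 − 264.006667 = 80.333333
Sxy = Σxy − (Σx)(Σy)/n = 1936.423 − 1652.628667 = 283.794333
b = Sxy/Sxx = 283.794333/80.333333 = 3.532710
a = ȳ − b·x̄ = 41.523333 − 3.532710·6.633333 = 18.089693
ŷ(2.6) = a + b·2.6 = 18.089693 + 3.532710·2.6 = 27.274738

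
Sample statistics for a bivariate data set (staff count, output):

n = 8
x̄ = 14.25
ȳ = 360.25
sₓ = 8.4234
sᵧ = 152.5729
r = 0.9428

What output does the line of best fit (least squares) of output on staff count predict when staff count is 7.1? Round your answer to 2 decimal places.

b = r · sᵧ/sₓ = 0.9428 · 152.5729/8.4234 = 17.076920
a = ȳ − b·x̄ = 360.25 − 17.076920·14.25 = 116.903886
ŷ(7.1) = a + b·7.1 = 116.903886 + 17.076920·7.1 = 238.150020

238.15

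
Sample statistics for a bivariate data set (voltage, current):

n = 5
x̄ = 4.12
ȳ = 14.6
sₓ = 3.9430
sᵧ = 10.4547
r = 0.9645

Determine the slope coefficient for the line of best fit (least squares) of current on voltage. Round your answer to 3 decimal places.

2.557

b = r · sᵧ/sₓ = 0.9645 · 10.4547/3.943 = 2.557332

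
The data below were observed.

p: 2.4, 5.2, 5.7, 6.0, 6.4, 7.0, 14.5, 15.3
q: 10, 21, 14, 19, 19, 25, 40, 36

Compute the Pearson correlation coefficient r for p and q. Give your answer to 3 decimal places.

n = 8, Σx = 62.5, Σy = 184, Σxy = 1754.4, Σx² = 635.59, Σy² = 4980
Sxx = Σx² − (Σx)²/n = 635.59 − 488.28125 = 147.30875
Sxy = Σxy − (Σx)(Σy)/n = 1754.4 − 1437.5 = 316.9
Syy = Σy² − (Σy)²/n = 4980 − 4232 = 748
r = Sxy/√(Sxx·Syy) = 316.9/√(110186.945) = 316.9/331.944190 = 0.954679

0.955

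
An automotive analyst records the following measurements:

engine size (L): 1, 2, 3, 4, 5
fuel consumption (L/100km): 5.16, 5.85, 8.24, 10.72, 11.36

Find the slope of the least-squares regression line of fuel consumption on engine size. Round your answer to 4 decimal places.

n = 5, Σx = 15, Σy = 41.33, Σxy = 141.26, Σx² = 55
Sxx = Σx² − (Σx)²/n = 55 − 45 = 10
Sxy = Σxy − (Σx)(Σy)/n = 141.26 − 123.99 = 17.27
b = Sxy/Sxx = 17.27/10 = 1.727

1.7270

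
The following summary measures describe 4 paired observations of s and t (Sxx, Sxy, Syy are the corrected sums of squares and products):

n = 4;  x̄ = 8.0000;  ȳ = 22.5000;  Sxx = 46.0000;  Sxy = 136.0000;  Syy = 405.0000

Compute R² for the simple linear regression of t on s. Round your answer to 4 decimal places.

0.9928

R² = Sxy²/(Sxx·Syy) = (136)²/(46·405) = 0.992807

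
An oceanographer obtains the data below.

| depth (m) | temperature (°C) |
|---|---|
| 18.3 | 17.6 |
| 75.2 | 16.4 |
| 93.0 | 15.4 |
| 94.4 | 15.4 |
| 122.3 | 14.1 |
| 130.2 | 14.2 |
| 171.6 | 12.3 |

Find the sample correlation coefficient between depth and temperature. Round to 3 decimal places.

n = 7, Σx = 705, Σy = 105.4, Σxy = 10125.27, Σx² = 84906.18, Σy² = 1604.78
Sxx = Σx² − (Σx)²/n = 84906.18 − 71003.571429 = 13902.608571
Sxy = Σxy − (Σx)(Σy)/n = 10125.27 − 10615.285714 = -490.015714
Syy = Σy² − (Σy)²/n = 1604.78 − 1587.022857 = 17.757143
r = Sxy/√(Sxx·Syy) = -490.015714/√(246870.606490) = -490.015714/496.860752 = -0.986223

-0.986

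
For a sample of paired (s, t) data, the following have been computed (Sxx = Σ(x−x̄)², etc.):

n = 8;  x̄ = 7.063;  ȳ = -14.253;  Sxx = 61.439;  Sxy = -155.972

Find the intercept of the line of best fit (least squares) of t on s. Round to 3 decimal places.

3.677

b = Sxy/Sxx = -155.972/61.439 = -2.538648
a = ȳ − b·x̄ = -14.253 − (-2.538648)·7.063 = 3.677471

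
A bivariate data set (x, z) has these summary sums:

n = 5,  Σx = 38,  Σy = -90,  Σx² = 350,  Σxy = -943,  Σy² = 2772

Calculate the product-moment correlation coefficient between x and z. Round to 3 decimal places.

-0.975

Sxx = Σx² − (Σx)²/n = 350 − 288.8 = 61.2
Sxy = Σxy − (Σx)(Σy)/n = -943 − (-684) = -259
Syy = Σy² − (Σy)²/n = 2772 − 1620 = 1152
r = Sxy/√(Sxx·Syy) = -259/√(70502.4) = -259/265.522880 = -0.975434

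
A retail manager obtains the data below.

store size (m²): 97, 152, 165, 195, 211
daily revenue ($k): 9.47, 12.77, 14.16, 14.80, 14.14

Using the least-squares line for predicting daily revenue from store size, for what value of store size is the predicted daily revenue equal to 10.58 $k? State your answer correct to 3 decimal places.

n = 5, Σx = 820, Σy = 65.34, Σxy = 11065.57, Σx² = 142284
Sxx = Σx² − (Σx)²/n = 142284 − 134480 = 7804
Sxy = Σxy − (Σx)(Σy)/n = 11065.57 − 10715.76 = 349.81
b = Sxy/Sxx = 349.81/7804 = 0.044824
a = ȳ − b·x̄ = 13.068 − 0.044824·164 = 5.716790
Set a + b·x = 10.58: x = (10.58 − 5.716790) / 0.044824 = 108.494577

108.495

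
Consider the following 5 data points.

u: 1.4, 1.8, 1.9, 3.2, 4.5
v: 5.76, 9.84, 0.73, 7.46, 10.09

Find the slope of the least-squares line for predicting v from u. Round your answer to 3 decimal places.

n = 5, Σx = 12.8, Σy = 33.88, Σxy = 96.44, Σx² = 39.3
Sxx = Σx² − (Σx)²/n = 39.3 − 32.768 = 6.532
Sxy = Σxy − (Σx)(Σy)/n = 96.44 − 86.7328 = 9.7072
b = Sxy/Sxx = 9.7072/6.532 = 1.486099

1.486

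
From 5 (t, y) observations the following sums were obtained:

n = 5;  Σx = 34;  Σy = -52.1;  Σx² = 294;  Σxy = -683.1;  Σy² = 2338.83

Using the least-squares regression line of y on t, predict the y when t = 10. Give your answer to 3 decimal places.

-27.175

Sxx = Σx² − (Σx)²/n = 294 − 231.2 = 62.8
Sxy = Σxy − (Σx)(Σy)/n = -683.1 − (-354.28) = -328.82
b = Sxy/Sxx = -328.82/62.8 = -5.235987
a = ȳ − b·x̄ = -10.42 − (-5.235987)·6.8 = 25.184713
ŷ(10) = a + b·10 = 25.184713 + (-5.235987)·10 = -27.175159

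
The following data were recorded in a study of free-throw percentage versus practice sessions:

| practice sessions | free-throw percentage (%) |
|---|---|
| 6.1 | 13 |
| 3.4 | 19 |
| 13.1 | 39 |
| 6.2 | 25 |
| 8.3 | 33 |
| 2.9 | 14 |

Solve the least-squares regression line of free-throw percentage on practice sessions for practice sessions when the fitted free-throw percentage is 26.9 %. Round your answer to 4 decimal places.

7.9125

n = 6, Σx = 40, Σy = 143, Σxy = 1124.3, Σx² = 336.12
Sxx = Σx² − (Σx)²/n = 336.12 − 266.666667 = 69.453333
Sxy = Σxy − (Σx)(Σy)/n = 1124.3 − 953.333333 = 170.966667
b = Sxy/Sxx = 170.966667/69.453333 = 2.461605
a = ȳ − b·x̄ = 23.833333 − 2.461605·6.666667 = 7.422634
Set a + b·x = 26.9: x = (26.9 − 7.422634) / 2.461605 = 7.912466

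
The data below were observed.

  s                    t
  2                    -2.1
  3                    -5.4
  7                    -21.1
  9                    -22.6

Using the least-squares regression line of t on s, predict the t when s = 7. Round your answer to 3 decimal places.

-18.288

n = 4, Σx = 21, Σy = -51.2, Σxy = -371.5, Σx² = 143
Sxx = Σx² − (Σx)²/n = 143 − 110.25 = 32.75
Sxy = Σxy − (Σx)(Σy)/n = -371.5 − (-268.8) = -102.7
b = Sxy/Sxx = -102.7/32.75 = -3.135878
a = ȳ − b·x̄ = -12.8 − (-3.135878)·5.25 = 3.663359
ŷ(7) = a + b·7 = 3.663359 + (-3.135878)·7 = -18.287786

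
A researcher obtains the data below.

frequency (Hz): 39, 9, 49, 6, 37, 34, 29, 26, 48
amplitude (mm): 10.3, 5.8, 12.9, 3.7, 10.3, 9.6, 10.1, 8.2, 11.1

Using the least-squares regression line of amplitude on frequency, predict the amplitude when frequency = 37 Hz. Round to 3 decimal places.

n = 9, Σx = 277, Σy = 82, Σxy = 2854.6, Σx² = 10385
Sxx = Σx² − (Σx)²/n = 10385 − 8525.444444 = 1859.555556
Sxy = Σxy − (Σx)(Σy)/n = 2854.6 − 2523.777778 = 330.822222
b = Sxy/Sxx = 330.822222/1859.555556 = 0.177904
a = ȳ − b·x̄ = 9.111111 − 0.177904·30.777778 = 3.635624
ŷ(37) = a + b·37 = 3.635624 + 0.177904·37 = 10.218069

10.218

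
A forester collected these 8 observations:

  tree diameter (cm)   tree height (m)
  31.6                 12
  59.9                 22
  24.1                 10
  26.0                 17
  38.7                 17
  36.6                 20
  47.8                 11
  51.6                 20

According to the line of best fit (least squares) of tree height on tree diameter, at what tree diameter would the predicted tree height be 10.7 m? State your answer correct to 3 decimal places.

12.758

n = 8, Σx = 316.3, Σy = 129, Σxy = 5327.7, Σx² = 13628.03
Sxx = Σx² − (Σx)²/n = 13628.03 − 12505.71125 = 1122.31875
Sxy = Σxy − (Σx)(Σy)/n = 5327.7 − 5100.3375 = 227.3625
b = Sxy/Sxx = 227.3625/1122.31875 = 0.202583
a = ȳ − b·x̄ = 16.125 − 0.202583·39.5375 = 8.115382
Set a + b·x = 10.7: x = (10.7 − 8.115382) / 0.202583 = 12.758329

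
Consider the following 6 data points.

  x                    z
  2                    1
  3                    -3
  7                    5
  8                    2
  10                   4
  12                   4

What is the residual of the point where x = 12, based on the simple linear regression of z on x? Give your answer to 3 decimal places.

n = 6, Σx = 42, Σy = 13, Σxy = 132, Σx² = 370
Sxx = Σx² − (Σx)²/n = 370 − 294 = 76
Sxy = Σxy − (Σx)(Σy)/n = 132 − 91 = 41
b = Sxy/Sxx = 41/76 = 0.539474
a = ȳ − b·x̄ = 2.166667 − 0.539474·7 = -1.609649
ŷ(12) = -1.609649 + 0.539474·12 = 4.864035
residual = y − ŷ = 4 − 4.864035 = -0.864035

-0.864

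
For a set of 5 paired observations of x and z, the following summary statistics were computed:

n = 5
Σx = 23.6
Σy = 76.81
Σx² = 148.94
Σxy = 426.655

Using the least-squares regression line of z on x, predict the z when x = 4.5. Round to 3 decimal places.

Sxx = Σx² − (Σx)²/n = 148.94 − 111.392 = 37.548
Sxy = Σxy − (Σx)(Σy)/n = 426.655 − 362.5432 = 64.1118
b = Sxy/Sxx = 64.1118/37.548 = 1.707462
a = ȳ − b·x̄ = 15.362 − 1.707462·4.72 = 7.302777
ŷ(4.5) = a + b·4.5 = 7.302777 + 1.707462·4.5 = 14.986358

14.986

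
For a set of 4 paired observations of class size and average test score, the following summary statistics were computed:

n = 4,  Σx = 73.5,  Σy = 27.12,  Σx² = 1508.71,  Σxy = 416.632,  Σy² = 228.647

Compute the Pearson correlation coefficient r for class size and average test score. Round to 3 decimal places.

Sxx = Σx² − (Σx)²/n = 1508.71 − 1350.5625 = 158.1475
Sxy = Σxy − (Σx)(Σy)/n = 416.632 − 498.33 = -81.698
Syy = Σy² − (Σy)²/n = 228.647 − 183.8736 = 44.7734
r = Sxy/√(Sxx·Syy) = -81.698/√(7080.801277) = -81.698/84.147497 = -0.970890

-0.971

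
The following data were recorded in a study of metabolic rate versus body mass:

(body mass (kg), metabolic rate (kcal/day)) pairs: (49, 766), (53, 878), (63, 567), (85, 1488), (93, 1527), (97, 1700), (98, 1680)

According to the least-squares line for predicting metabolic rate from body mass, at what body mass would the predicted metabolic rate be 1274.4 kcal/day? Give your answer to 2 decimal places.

79.02

n = 7, Σx = 538, Σy = 8606, Σxy = 717820, Σx² = 44066
Sxx = Σx² − (Σx)²/n = 44066 − 41349.142857 = 2716.857143
Sxy = Σxy − (Σx)(Σy)/n = 717820 − 661432.571429 = 56387.428571
b = Sxy/Sxx = 56387.428571/2716.857143 = 20.754653
a = ȳ − b·x̄ = 1229.428571 − 20.754653·76.857143 = -365.714797
Set a + b·x = 1274.4: x = (1274.4 − (-365.714797)) / 20.754653 = 79.023955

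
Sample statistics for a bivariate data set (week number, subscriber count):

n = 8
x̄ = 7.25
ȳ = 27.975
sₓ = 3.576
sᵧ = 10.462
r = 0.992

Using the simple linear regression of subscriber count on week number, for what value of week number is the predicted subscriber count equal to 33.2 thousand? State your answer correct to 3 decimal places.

9.050

b = r · sᵧ/sₓ = 0.992 · 10.462/3.576 = 2.902210
a = ȳ − b·x̄ = 27.975 − 2.902210·7.25 = 6.933975
Set a + b·x = 33.2: x = (33.2 − 6.933975) / 2.902210 = 9.050352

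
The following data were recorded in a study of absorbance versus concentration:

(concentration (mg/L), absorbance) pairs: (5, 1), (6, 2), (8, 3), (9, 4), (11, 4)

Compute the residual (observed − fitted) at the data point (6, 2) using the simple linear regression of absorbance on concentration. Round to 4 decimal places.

n = 5, Σx = 39, Σy = 14, Σxy = 121, Σx² = 327
Sxx = Σx² − (Σx)²/n = 327 − 304.2 = 22.8
Sxy = Σxy − (Σx)(Σy)/n = 121 − 109.2 = 11.8
b = Sxy/Sxx = 11.8/22.8 = 0.517544
a = ȳ − b·x̄ = 2.8 − 0.517544·7.8 = -1.236842
ŷ(6) = -1.236842 + 0.517544·6 = 1.868421
residual = y − ŷ = 2 − 1.868421 = 0.131579

0.1316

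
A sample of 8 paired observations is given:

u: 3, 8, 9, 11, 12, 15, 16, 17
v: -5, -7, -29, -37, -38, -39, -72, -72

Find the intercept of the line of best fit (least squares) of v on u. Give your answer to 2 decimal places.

n = 8, Σx = 91, Σy = -299, Σxy = -4156, Σx² = 1189
Sxx = Σx² − (Σx)²/n = 1189 − 1035.125 = 153.875
Sxy = Σxy − (Σx)(Σy)/n = -4156 − (-3401.125) = -754.875
b = Sxy/Sxx = -754.875/153.875 = -4.905768
a = ȳ − b·x̄ = -37.375 − (-4.905768)·11.375 = 18.428107

18.43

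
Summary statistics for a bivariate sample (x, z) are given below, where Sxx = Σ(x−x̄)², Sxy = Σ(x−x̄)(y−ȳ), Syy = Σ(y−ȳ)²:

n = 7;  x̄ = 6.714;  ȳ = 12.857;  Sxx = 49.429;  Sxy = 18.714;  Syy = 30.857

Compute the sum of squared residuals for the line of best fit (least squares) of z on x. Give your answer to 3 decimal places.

23.772

b = Sxy/Sxx = 18.714/49.429 = 0.378604
SSE = Syy − b·Sxy = 30.857 − 0.378604·18.714 = 23.771811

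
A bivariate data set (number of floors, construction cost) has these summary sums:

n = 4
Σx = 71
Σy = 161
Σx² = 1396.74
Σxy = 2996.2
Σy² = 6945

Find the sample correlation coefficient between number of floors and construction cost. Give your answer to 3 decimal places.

Sxx = Σx² − (Σx)²/n = 1396.74 − 1260.25 = 136.49
Sxy = Σxy − (Σx)(Σy)/n = 2996.2 − 2857.75 = 138.45
Syy = Σy² − (Σy)²/n = 6945 − 6480.25 = 464.75
r = Sxy/√(Sxx·Syy) = 138.45/√(63433.7275) = 138.45/251.860532 = 0.549709

0.550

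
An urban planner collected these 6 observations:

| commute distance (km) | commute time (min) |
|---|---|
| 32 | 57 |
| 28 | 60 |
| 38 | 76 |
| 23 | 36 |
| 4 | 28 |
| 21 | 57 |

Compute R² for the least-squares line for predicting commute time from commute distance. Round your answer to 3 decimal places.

n = 6, Σx = 146, Σy = 314, Σxy = 8529, Σx² = 4238, Σy² = 17954
Sxx = Σx² − (Σx)²/n = 4238 − 3552.666667 = 685.333333
Sxy = Σxy − (Σx)(Σy)/n = 8529 − 7640.666667 = 888.333333
Syy = Σy² − (Σy)²/n = 17954 − 16432.666667 = 1521.333333
R² = Sxy²/(Sxx·Syy) = (888.333333)²/(685.333333·1521.333333) = 0.756878

0.757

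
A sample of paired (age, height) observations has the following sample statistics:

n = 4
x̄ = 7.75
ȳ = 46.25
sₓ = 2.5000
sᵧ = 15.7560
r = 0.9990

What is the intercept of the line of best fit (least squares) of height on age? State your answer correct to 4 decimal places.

-2.5448

b = r · sᵧ/sₓ = 0.999 · 15.756/2.5 = 6.296098
a = ȳ − b·x̄ = 46.25 − 6.296098·7.75 = -2.544756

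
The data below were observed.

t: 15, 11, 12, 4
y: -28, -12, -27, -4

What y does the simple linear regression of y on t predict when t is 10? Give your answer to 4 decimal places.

n = 4, Σx = 42, Σy = -71, Σxy = -892, Σx² = 506
Sxx = Σx² − (Σx)²/n = 506 − 441 = 65
Sxy = Σxy − (Σx)(Σy)/n = -892 − (-745.5) = -146.5
b = Sxy/Sxx = -146.5/65 = -2.253846
a = ȳ − b·x̄ = -17.75 − (-2.253846)·10.5 = 5.915385
ŷ(10) = a + b·10 = 5.915385 + (-2.253846)·10 = -16.623077

-16.6231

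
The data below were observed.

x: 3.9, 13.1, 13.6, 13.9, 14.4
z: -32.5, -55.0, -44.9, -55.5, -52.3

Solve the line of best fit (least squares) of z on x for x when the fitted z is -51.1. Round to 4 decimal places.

n = 5, Σx = 58.9, Σy = -240.2, Σxy = -2982.46, Σx² = 772.35
Sxx = Σx² − (Σx)²/n = 772.35 − 693.842 = 78.508
Sxy = Σxy − (Σx)(Σy)/n = -2982.46 − (-2829.556) = -152.904
b = Sxy/Sxx = -152.904/78.508 = -1.947623
a = ȳ − b·x̄ = -48.04 − (-1.947623)·11.78 = -25.096999
Set a + b·x = -51.1: x = (-51.1 − (-25.096999)) / (-1.947623) = 13.351146

13.3511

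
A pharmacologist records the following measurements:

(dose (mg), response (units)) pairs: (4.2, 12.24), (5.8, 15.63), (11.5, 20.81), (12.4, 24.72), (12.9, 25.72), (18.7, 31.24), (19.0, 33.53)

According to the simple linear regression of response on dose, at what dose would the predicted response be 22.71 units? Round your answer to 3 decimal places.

11.551

n = 7, Σx = 84.5, Σy = 163.89, Σxy = 2240.951, Σx² = 1214.39
Sxx = Σx² − (Σx)²/n = 1214.39 − 1020.035714 = 194.354286
Sxy = Σxy − (Σx)(Σy)/n = 2240.951 − 1978.386429 = 262.564571
b = Sxy/Sxx = 262.564571/194.354286 = 1.350958
a = ȳ − b·x̄ = 23.412857 − 1.350958·12.071429 = 7.104858
Set a + b·x = 22.71: x = (22.71 − 7.104858) / 1.350958 = 11.551163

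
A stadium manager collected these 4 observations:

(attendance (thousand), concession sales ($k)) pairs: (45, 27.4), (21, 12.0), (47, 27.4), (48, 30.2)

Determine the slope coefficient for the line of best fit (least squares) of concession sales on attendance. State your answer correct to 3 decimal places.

0.638

n = 4, Σx = 161, Σy = 97, Σxy = 4222.4, Σx² = 6979
Sxx = Σx² − (Σx)²/n = 6979 − 6480.25 = 498.75
Sxy = Σxy − (Σx)(Σy)/n = 4222.4 − 3904.25 = 318.15
b = Sxy/Sxx = 318.15/498.75 = 0.637895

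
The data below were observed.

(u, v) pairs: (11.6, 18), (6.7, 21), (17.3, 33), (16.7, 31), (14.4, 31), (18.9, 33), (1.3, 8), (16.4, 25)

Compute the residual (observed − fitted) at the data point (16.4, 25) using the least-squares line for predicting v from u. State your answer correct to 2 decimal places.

n = 8, Σx = 103.3, Σy = 200, Σxy = 2928.6, Σx² = 1592.85
Sxx = Σx² − (Σx)²/n = 1592.85 − 1333.86125 = 258.98875
Sxy = Σxy − (Σx)(Σy)/n = 2928.6 − 2582.5 = 346.1
b = Sxy/Sxx = 346.1/258.98875 = 1.336351
a = ȳ − b·x̄ = 25 − 1.336351·12.9125 = 7.744361
ŷ(16.4) = 7.744361 + 1.336351·16.4 = 29.660526
residual = y − ŷ = 25 − 29.660526 = -4.660526

-4.66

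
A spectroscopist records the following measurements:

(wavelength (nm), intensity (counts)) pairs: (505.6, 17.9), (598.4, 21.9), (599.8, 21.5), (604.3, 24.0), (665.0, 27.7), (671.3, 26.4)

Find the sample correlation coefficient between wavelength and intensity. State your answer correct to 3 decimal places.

0.959

n = 6, Σx = 3644.4, Σy = 139.4, Σxy = 85696.92, Σx² = 2231521.14, Σy² = 3302.52
Sxx = Σx² − (Σx)²/n = 2231521.14 − 2213608.56 = 17912.58
Sxy = Σxy − (Σx)(Σy)/n = 85696.92 − 84671.56 = 1025.36
Syy = Σy² − (Σy)²/n = 3302.52 − 3238.726667 = 63.793333
r = Sxy/√(Sxx·Syy) = 1025.36/√(1142703.1868) = 1025.36/1068.972959 = 0.959201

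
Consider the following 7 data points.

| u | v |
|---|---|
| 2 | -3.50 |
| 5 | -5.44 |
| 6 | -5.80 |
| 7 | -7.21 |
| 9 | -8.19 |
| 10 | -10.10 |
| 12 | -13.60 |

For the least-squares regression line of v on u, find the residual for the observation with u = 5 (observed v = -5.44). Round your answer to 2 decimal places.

0.04

n = 7, Σx = 51, Σy = -53.84, Σxy = -457.38, Σx² = 439
Sxx = Σx² − (Σx)²/n = 439 − 371.571429 = 67.428571
Sxy = Σxy − (Σx)(Σy)/n = -457.38 − (-392.262857) = -65.117143
b = Sxy/Sxx = -65.117143/67.428571 = -0.965720
a = ȳ − b·x̄ = -7.691429 − (-0.965720)·7.285714 = -0.655466
ŷ(5) = -0.655466 + (-0.965720)·5 = -5.484068
residual = y − ŷ = -5.44 − (-5.484068) = 0.044068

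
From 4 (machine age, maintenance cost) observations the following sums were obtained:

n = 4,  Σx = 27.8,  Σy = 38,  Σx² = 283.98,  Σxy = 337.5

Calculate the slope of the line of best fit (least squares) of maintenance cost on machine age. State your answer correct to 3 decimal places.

0.809

Sxx = Σx² − (Σx)²/n = 283.98 − 193.21 = 90.77
Sxy = Σxy − (Σx)(Σy)/n = 337.5 − 264.1 = 73.4
b = Sxy/Sxx = 73.4/90.77 = 0.808637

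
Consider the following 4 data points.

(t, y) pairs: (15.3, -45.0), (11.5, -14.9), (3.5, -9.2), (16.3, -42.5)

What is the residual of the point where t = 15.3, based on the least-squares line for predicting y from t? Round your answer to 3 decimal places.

n = 4, Σx = 46.6, Σy = -111.6, Σxy = -1584.8, Σx² = 644.28
Sxx = Σx² − (Σx)²/n = 644.28 − 542.89 = 101.39
Sxy = Σxy − (Σx)(Σy)/n = -1584.8 − (-1300.14) = -284.66
b = Sxy/Sxx = -284.66/101.39 = -2.807575
a = ȳ − b·x̄ = -27.9 − (-2.807575)·11.65 = 4.808245
ŷ(15.3) = 4.808245 + (-2.807575)·15.3 = -38.147648
residual = y − ŷ = -45.0 − (-38.147648) = -6.852352

-6.852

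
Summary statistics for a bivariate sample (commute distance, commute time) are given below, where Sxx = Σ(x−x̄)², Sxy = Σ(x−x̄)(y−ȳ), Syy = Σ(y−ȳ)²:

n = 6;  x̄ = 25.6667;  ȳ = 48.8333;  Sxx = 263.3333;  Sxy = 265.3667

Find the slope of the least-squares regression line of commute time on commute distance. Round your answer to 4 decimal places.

1.0077

b = Sxy/Sxx = 265.3667/263.3333 = 1.007722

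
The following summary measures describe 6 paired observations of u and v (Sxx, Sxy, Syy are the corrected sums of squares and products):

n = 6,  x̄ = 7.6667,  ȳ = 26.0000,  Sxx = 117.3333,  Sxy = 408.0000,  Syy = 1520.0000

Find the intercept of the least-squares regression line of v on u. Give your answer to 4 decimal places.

-0.6592

b = Sxy/Sxx = 408/117.3333 = 3.477274
a = ȳ − b·x̄ = 26 − 3.477274·7.6667 = -0.659214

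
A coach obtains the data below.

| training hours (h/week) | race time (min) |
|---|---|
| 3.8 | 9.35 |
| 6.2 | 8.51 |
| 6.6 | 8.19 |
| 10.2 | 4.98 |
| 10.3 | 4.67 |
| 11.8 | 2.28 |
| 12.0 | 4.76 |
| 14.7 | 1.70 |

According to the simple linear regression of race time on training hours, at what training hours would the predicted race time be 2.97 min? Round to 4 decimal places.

n = 8, Σx = 75.6, Σy = 44.44, Σxy = 350.257, Σx² = 805.9
Sxx = Σx² − (Σx)²/n = 805.9 − 714.42 = 91.48
Sxy = Σxy − (Σx)(Σy)/n = 350.257 − 419.958 = -69.701
b = Sxy/Sxx = -69.701/91.48 = -0.761926
a = ȳ − b·x̄ = 5.555 − (-0.761926)·9.45 = 12.755202
Set a + b·x = 2.97: x = (2.97 − 12.755202) / (-0.761926) = 12.842717

12.8427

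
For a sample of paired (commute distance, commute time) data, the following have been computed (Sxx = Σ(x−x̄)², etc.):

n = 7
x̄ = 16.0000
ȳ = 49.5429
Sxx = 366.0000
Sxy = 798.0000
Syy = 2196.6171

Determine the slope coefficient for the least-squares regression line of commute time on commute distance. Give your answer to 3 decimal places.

b = Sxy/Sxx = 798/366 = 2.180328

2.180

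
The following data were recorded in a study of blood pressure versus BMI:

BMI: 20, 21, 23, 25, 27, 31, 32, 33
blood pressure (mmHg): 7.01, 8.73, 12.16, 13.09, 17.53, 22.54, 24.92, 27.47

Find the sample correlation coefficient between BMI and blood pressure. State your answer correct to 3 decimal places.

0.995

n = 8, Σx = 212, Σy = 133.45, Σxy = 3806.46, Σx² = 5798, Σy² = 2635.5265
Sxx = Σx² − (Σx)²/n = 5798 − 5618 = 180
Sxy = Σxy − (Σx)(Σy)/n = 3806.46 − 3536.425 = 270.035
Syy = Σy² − (Σy)²/n = 2635.5265 − 2226.112813 = 409.413687
r = Sxy/√(Sxx·Syy) = 270.035/√(73694.46375) = 270.035/271.467242 = 0.994724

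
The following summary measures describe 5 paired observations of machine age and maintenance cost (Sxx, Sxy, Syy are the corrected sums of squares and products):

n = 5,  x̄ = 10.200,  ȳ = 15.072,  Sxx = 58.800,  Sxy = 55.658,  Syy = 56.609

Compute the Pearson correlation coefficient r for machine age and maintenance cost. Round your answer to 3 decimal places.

0.965

r = Sxy/√(Sxx·Syy) = 55.658/√(3328.6092) = 55.658/57.694100 = 0.964709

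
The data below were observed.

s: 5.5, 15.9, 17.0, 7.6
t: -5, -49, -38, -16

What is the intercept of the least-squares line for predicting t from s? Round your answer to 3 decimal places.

10.892

n = 4, Σx = 46, Σy = -108, Σxy = -1574.2, Σx² = 629.82
Sxx = Σx² − (Σx)²/n = 629.82 − 529 = 100.82
Sxy = Σxy − (Σx)(Σy)/n = -1574.2 − (-1242) = -332.2
b = Sxy/Sxx = -332.2/100.82 = -3.294981
a = ȳ − b·x̄ = -27 − (-3.294981)·11.5 = 10.892283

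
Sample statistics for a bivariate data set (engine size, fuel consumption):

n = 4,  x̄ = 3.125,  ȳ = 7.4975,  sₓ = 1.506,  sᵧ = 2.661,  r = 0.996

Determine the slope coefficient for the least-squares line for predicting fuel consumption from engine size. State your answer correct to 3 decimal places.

b = r · sᵧ/sₓ = 0.996 · 2.661/1.506 = 1.759865

1.760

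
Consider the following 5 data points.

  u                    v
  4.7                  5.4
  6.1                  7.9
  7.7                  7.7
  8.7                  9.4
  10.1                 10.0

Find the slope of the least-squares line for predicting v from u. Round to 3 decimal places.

0.791

n = 5, Σx = 37.3, Σy = 40.4, Σxy = 315.64, Σx² = 296.29
Sxx = Σx² − (Σx)²/n = 296.29 − 278.258 = 18.032
Sxy = Σxy − (Σx)(Σy)/n = 315.64 − 301.384 = 14.256
b = Sxy/Sxx = 14.256/18.032 = 0.790594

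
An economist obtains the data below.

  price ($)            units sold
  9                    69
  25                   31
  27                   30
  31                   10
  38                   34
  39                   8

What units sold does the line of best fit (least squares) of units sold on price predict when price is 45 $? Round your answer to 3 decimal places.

n = 6, Σx = 169, Σy = 182, Σxy = 4120, Σx² = 5361
Sxx = Σx² − (Σx)²/n = 5361 − 4760.166667 = 600.833333
Sxy = Σxy − (Σx)(Σy)/n = 4120 − 5126.333333 = -1006.333333
b = Sxy/Sxx = -1006.333333/600.833333 = -1.674896
a = ȳ − b·x̄ = 30.333333 − (-1.674896)·28.166667 = 77.509570
ŷ(45) = a + b·45 = 77.509570 + (-1.674896)·45 = 2.139251

2.139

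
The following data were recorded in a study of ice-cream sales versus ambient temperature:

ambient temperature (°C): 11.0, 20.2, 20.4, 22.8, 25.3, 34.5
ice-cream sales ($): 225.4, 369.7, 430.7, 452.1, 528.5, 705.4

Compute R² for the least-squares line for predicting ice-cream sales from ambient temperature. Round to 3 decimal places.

n = 6, Σx = 134.2, Σy = 2711.8, Σxy = 66748.85, Σx² = 3295.38, Σy² = 1354281.56
Sxx = Σx² − (Σx)²/n = 3295.38 − 3001.606667 = 293.773333
Sxy = Σxy − (Σx)(Σy)/n = 66748.85 − 60653.926667 = 6094.923333
Syy = Σy² − (Σy)²/n = 1354281.56 − 1225643.206667 = 128638.353333
R² = Sxy²/(Sxx·Syy) = (6094.923333)²/(293.773333·128638.353333) = 0.983000

0.983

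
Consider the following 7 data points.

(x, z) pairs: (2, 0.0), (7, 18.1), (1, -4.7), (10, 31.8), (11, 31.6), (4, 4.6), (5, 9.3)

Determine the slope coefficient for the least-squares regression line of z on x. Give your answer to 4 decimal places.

n = 7, Σx = 40, Σy = 90.7, Σxy = 852.5, Σx² = 316
Sxx = Σx² − (Σx)²/n = 316 − 228.571429 = 87.428571
Sxy = Σxy − (Σx)(Σy)/n = 852.5 − 518.285714 = 334.214286
b = Sxy/Sxx = 334.214286/87.428571 = 3.822712

3.8227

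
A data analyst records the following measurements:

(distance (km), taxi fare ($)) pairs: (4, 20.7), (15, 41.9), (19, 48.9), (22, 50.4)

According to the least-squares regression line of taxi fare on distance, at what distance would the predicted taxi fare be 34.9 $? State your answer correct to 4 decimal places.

11.7666

n = 4, Σx = 60, Σy = 161.9, Σxy = 2749.2, Σx² = 1086
Sxx = Σx² − (Σx)²/n = 1086 − 900 = 186
Sxy = Σxy − (Σx)(Σy)/n = 2749.2 − 2428.5 = 320.7
b = Sxy/Sxx = 320.7/186 = 1.724194
a = ȳ − b·x̄ = 40.475 − 1.724194·15 = 14.612097
Set a + b·x = 34.9: x = (34.9 − 14.612097) / 1.724194 = 11.766604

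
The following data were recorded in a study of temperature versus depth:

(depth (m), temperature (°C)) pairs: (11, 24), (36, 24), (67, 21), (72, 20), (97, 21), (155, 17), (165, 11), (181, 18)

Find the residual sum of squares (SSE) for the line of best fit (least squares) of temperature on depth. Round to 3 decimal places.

n = 8, Σx = 784, Σy = 156, Σxy = 13720, Σx² = 104510, Σy² = 3168
Sxx = Σx² − (Σx)²/n = 104510 − 76832 = 27678
Sxy = Σxy − (Σx)(Σy)/n = 13720 − 15288 = -1568
Syy = Σy² − (Σy)²/n = 3168 − 3042 = 126
b = Sxy/Sxx = -1568/27678 = -0.056651
SSE = Syy − b·Sxy = 126 − (-0.056651)·(-1568) = 37.170460

37.170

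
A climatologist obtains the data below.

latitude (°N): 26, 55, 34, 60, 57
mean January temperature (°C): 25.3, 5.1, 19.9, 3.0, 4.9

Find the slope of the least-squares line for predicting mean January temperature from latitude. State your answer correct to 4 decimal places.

n = 5, Σx = 232, Σy = 58.2, Σxy = 2074.2, Σx² = 11706
Sxx = Σx² − (Σx)²/n = 11706 − 10764.8 = 941.2
Sxy = Σxy − (Σx)(Σy)/n = 2074.2 − 2700.48 = -626.28
b = Sxy/Sxx = -626.28/941.2 = -0.665406

-0.6654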